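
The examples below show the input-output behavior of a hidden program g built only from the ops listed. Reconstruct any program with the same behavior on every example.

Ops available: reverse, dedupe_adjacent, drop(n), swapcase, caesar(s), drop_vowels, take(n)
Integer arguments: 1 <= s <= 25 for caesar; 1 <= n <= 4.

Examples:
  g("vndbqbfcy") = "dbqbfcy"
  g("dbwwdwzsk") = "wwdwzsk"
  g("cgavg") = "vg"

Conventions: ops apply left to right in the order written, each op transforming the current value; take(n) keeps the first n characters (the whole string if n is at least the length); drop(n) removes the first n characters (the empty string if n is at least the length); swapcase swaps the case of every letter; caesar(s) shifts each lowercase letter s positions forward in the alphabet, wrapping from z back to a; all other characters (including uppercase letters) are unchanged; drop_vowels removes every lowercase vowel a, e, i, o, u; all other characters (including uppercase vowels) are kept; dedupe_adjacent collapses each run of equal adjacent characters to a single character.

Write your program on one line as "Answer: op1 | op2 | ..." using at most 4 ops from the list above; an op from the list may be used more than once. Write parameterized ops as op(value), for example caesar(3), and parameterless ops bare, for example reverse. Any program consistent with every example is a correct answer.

drop_vowels | drop(1) | drop(1)

Check, running the answer program on each example:
  "vndbqbfcy" -> "vndbqbfcy" -> "ndbqbfcy" -> "dbqbfcy"
  "dbwwdwzsk" -> "dbwwdwzsk" -> "bwwdwzsk" -> "wwdwzsk"
  "cgavg" -> "cgvg" -> "gvg" -> "vg"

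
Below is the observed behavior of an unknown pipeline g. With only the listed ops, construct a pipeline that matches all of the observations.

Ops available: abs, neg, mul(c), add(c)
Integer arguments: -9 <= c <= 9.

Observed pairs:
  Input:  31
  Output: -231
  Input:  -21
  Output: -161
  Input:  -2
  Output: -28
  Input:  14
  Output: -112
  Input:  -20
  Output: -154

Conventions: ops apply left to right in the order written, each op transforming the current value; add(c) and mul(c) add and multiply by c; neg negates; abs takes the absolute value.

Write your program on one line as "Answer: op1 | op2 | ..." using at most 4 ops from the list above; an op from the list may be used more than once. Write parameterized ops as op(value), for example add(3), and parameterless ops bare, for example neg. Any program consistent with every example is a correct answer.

abs | neg | add(-2) | mul(7)

Check, running the answer program on each example:
  31 -> 31 -> -31 -> -33 -> -231
  -21 -> 21 -> -21 -> -23 -> -161
  -2 -> 2 -> -2 -> -4 -> -28
  14 -> 14 -> -14 -> -16 -> -112
  -20 -> 20 -> -20 -> -22 -> -154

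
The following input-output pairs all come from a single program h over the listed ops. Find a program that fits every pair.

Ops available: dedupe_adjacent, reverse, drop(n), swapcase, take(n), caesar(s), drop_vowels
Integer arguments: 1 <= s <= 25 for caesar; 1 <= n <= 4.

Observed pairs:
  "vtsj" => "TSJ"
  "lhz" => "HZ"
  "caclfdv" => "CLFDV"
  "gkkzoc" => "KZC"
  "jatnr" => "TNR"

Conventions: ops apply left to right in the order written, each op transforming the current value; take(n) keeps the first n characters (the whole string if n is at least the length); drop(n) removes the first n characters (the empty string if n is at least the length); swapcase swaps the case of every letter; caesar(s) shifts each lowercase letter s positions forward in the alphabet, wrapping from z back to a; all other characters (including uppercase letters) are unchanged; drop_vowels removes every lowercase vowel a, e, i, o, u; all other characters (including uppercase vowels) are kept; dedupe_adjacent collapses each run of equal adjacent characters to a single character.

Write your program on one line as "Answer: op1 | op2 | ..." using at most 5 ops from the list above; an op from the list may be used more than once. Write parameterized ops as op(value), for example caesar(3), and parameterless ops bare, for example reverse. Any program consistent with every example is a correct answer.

dedupe_adjacent | drop_vowels | drop(1) | swapcase

Check, running the answer program on each example:
  "vtsj" -> "vtsj" -> "vtsj" -> "tsj" -> "TSJ"
  "lhz" -> "lhz" -> "lhz" -> "hz" -> "HZ"
  "caclfdv" -> "caclfdv" -> "cclfdv" -> "clfdv" -> "CLFDV"
  "gkkzoc" -> "gkzoc" -> "gkzc" -> "kzc" -> "KZC"
  "jatnr" -> "jatnr" -> "jtnr" -> "tnr" -> "TNR"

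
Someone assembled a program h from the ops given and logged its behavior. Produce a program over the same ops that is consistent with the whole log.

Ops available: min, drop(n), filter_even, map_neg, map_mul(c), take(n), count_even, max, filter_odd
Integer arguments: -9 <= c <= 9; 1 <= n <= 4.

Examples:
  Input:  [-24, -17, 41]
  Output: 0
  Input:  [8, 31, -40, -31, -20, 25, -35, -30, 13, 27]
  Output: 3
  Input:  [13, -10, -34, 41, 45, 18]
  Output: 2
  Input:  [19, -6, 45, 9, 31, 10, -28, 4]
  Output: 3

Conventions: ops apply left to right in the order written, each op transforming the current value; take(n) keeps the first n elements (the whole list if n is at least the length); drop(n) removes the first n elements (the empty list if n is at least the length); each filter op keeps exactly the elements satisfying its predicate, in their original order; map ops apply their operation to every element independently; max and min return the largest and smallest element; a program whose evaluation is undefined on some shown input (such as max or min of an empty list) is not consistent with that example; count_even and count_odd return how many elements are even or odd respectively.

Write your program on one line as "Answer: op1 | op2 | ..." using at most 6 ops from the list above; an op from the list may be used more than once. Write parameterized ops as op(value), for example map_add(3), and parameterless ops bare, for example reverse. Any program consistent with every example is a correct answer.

map_neg | drop(2) | map_mul(-9) | map_mul(3) | count_even

Check, running the answer program on each example:
  [-24, -17, 41] -> [24, 17, -41] -> [-41] -> [369] -> [1107] -> 0
  [8, 31, -40, -31, -20, 25, -35, -30, 13, 27] -> [-8, -31, 40, 31, 20, -25, 35, 30, -13, -27] -> [40, 31, 20, -25, 35, 30, -13, -27] -> [-360, -279, -180, 225, -315, -270, 117, 243] -> [-1080, -837, -540, 675, -945, -810, 351, 729] -> 3
  [13, -10, -34, 41, 45, 18] -> [-13, 10, 34, -41, -45, -18] -> [34, -41, -45, -18] -> [-306, 369, 405, 162] -> [-918, 1107, 1215, 486] -> 2
  [19, -6, 45, 9, 31, 10, -28, 4] -> [-19, 6, -45, -9, -31, -10, 28, -4] -> [-45, -9, -31, -10, 28, -4] -> [405, 81, 279, 90, -252, 36] -> [1215, 243, 837, 270, -756, 108] -> 3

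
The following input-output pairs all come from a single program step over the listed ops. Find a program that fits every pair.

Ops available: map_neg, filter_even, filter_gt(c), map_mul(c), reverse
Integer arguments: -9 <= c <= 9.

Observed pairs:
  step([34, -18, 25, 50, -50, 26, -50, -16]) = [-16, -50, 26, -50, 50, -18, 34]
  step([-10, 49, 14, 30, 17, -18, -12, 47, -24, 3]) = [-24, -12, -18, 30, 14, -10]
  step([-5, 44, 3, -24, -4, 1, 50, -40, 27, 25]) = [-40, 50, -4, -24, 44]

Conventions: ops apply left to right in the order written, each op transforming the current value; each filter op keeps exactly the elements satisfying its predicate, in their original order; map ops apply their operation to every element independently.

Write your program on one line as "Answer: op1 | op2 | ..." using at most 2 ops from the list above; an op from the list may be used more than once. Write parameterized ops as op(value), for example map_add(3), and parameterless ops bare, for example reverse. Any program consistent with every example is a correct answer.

reverse | filter_even

Check, running the answer program on each example:
  [34, -18, 25, 50, -50, 26, -50, -16] -> [-16, -50, 26, -50, 50, 25, -18, 34] -> [-16, -50, 26, -50, 50, -18, 34]
  [-10, 49, 14, 30, 17, -18, -12, 47, -24, 3] -> [3, -24, 47, -12, -18, 17, 30, 14, 49, -10] -> [-24, -12, -18, 30, 14, -10]
  [-5, 44, 3, -24, -4, 1, 50, -40, 27, 25] -> [25, 27, -40, 50, 1, -4, -24, 3, 44, -5] -> [-40, 50, -4, -24, 44]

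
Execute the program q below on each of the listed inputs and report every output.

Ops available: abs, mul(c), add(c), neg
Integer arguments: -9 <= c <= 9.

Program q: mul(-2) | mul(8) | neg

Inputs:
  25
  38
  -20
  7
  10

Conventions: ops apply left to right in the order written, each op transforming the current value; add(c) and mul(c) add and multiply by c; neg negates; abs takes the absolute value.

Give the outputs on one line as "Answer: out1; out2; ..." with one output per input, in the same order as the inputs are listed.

Execution, op by op:
  25 -> -50 -> -400 -> 400
  38 -> -76 -> -608 -> 608
  -20 -> 40 -> 320 -> -320
  7 -> -14 -> -112 -> 112
  10 -> -20 -> -160 -> 160

400; 608; -320; 112; 160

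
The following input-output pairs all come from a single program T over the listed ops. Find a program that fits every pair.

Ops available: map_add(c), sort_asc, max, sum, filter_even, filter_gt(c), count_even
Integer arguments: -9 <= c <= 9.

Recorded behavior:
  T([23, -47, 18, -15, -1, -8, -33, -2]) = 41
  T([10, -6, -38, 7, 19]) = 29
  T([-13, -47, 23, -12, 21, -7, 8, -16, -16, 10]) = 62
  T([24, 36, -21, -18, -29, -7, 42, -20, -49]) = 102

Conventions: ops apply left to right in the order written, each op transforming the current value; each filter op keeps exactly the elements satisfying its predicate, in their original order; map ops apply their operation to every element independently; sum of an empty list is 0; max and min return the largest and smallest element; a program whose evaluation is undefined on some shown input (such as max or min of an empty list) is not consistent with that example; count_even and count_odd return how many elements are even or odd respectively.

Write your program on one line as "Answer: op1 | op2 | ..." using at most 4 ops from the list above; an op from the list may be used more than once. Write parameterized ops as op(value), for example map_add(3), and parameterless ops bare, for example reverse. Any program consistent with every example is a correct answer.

sort_asc | filter_gt(7) | sum

Check, running the answer program on each example:
  [23, -47, 18, -15, -1, -8, -33, -2] -> [-47, -33, -15, -8, -2, -1, 18, 23] -> [18, 23] -> 41
  [10, -6, -38, 7, 19] -> [-38, -6, 7, 10, 19] -> [10, 19] -> 29
  [-13, -47, 23, -12, 21, -7, 8, -16, -16, 10] -> [-47, -16, -16, -13, -12, -7, 8, 10, 21, 23] -> [8, 10, 21, 23] -> 62
  [24, 36, -21, -18, -29, -7, 42, -20, -49] -> [-49, -29, -21, -20, -18, -7, 24, 36, 42] -> [24, 36, 42] -> 102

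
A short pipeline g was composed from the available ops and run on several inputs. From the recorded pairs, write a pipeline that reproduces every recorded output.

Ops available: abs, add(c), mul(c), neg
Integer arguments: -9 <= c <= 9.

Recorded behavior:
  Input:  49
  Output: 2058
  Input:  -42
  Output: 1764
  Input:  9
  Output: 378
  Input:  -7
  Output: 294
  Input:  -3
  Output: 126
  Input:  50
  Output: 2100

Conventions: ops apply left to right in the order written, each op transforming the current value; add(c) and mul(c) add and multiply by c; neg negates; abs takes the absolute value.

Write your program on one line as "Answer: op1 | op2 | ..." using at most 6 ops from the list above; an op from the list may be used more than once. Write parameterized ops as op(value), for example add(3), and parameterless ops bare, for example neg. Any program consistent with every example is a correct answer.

mul(7) | neg | abs | mul(-3) | mul(-2)

Check, running the answer program on each example:
  49 -> 343 -> -343 -> 343 -> -1029 -> 2058
  -42 -> -294 -> 294 -> 294 -> -882 -> 1764
  9 -> 63 -> -63 -> 63 -> -189 -> 378
  -7 -> -49 -> 49 -> 49 -> -147 -> 294
  -3 -> -21 -> 21 -> 21 -> -63 -> 126
  50 -> 350 -> -350 -> 350 -> -1050 -> 2100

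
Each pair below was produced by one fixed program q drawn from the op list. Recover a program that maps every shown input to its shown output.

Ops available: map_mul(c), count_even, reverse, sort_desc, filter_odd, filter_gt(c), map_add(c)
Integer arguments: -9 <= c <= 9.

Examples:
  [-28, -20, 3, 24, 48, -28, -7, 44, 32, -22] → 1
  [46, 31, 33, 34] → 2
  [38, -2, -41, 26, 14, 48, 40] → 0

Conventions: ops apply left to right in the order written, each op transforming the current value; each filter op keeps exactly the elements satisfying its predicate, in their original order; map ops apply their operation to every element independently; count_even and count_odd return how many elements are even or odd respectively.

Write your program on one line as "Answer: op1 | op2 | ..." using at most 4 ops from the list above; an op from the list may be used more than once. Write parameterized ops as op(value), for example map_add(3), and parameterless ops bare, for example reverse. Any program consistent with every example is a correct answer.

sort_desc | filter_gt(-7) | map_add(-3) | count_even

Check, running the answer program on each example:
  [-28, -20, 3, 24, 48, -28, -7, 44, 32, -22] -> [48, 44, 32, 24, 3, -7, -20, -22, -28, -28] -> [48, 44, 32, 24, 3] -> [45, 41, 29, 21, 0] -> 1
  [46, 31, 33, 34] -> [46, 34, 33, 31] -> [46, 34, 33, 31] -> [43, 31, 30, 28] -> 2
  [38, -2, -41, 26, 14, 48, 40] -> [48, 40, 38, 26, 14, -2, -41] -> [48, 40, 38, 26, 14, -2] -> [45, 37, 35, 23, 11, -5] -> 0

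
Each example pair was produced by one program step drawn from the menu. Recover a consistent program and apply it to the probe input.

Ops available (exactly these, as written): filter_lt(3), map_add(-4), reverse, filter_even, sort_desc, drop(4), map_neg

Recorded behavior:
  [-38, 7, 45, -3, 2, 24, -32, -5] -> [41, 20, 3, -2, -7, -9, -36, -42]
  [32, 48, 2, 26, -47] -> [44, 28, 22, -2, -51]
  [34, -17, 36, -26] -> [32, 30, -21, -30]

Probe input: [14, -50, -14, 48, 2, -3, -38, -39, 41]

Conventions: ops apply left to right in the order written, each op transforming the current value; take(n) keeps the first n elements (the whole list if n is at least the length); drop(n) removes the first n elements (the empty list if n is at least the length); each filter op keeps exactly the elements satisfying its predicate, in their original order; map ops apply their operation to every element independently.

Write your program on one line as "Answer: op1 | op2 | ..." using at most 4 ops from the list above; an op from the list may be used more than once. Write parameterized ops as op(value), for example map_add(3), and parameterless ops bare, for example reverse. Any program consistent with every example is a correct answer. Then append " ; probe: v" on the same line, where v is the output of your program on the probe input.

reverse | map_add(-4) | sort_desc ; probe: [44, 37, 10, -2, -7, -18, -42, -43, -54]

Check, running the answer program on each example:
  [-38, 7, 45, -3, 2, 24, -32, -5] -> [-5, -32, 24, 2, -3, 45, 7, -38] -> [-9, -36, 20, -2, -7, 41, 3, -42] -> [41, 20, 3, -2, -7, -9, -36, -42]
  [32, 48, 2, 26, -47] -> [-47, 26, 2, 48, 32] -> [-51, 22, -2, 44, 28] -> [44, 28, 22, -2, -51]
  [34, -17, 36, -26] -> [-26, 36, -17, 34] -> [-30, 32, -21, 30] -> [32, 30, -21, -30]
  probe: [14, -50, -14, 48, 2, -3, -38, -39, 41] -> [41, -39, -38, -3, 2, 48, -14, -50, 14] -> [37, -43, -42, -7, -2, 44, -18, -54, 10] -> [44, 37, 10, -2, -7, -18, -42, -43, -54]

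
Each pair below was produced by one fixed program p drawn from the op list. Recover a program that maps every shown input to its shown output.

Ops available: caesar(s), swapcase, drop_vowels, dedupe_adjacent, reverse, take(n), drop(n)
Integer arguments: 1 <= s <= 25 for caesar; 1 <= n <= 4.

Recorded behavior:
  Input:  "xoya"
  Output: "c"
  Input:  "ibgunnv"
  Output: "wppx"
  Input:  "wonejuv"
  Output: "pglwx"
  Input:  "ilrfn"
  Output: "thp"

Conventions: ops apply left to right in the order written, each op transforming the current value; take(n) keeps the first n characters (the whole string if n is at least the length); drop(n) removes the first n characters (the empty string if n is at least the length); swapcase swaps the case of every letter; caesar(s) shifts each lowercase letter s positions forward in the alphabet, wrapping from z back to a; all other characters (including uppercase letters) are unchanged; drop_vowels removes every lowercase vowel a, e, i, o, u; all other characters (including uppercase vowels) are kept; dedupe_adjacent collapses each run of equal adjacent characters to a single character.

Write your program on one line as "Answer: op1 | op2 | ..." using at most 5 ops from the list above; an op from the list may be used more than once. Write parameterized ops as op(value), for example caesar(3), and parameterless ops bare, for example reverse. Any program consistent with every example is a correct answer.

reverse | caesar(2) | drop_vowels | reverse | drop(2)

Check, running the answer program on each example:
  "xoya" -> "ayox" -> "caqz" -> "cqz" -> "zqc" -> "c"
  "ibgunnv" -> "vnnugbi" -> "xppwidk" -> "xppwdk" -> "kdwppx" -> "wppx"
  "wonejuv" -> "vujenow" -> "xwlgpqy" -> "xwlgpqy" -> "yqpglwx" -> "pglwx"
  "ilrfn" -> "nfrli" -> "phtnk" -> "phtnk" -> "knthp" -> "thp"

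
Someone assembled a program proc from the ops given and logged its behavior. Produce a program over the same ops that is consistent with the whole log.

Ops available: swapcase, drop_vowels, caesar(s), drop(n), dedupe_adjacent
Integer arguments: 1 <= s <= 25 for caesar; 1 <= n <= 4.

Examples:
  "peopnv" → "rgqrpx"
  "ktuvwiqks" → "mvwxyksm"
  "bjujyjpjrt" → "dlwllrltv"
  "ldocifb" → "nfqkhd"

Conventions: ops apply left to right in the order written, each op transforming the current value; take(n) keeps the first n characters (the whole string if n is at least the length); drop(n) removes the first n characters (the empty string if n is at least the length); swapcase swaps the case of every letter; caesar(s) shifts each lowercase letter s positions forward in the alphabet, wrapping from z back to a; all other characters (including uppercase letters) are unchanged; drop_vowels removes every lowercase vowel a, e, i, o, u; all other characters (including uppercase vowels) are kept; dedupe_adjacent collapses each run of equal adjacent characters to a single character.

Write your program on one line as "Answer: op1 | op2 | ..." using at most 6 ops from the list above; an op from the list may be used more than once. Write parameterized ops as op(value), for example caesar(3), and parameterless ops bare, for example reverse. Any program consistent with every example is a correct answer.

caesar(22) | caesar(1) | caesar(20) | caesar(11) | drop_vowels

Check, running the answer program on each example:
  "peopnv" -> "lakljr" -> "mblmks" -> "gvfgem" -> "rgqrpx" -> "rgqrpx"
  "ktuvwiqks" -> "gpqrsemgo" -> "hqrstfnhp" -> "bklmnzhbj" -> "mvwxyksmu" -> "mvwxyksm"
  "bjujyjpjrt" -> "xfqfuflfnp" -> "ygrgvgmgoq" -> "salapagaik" -> "dlwlalrltv" -> "dlwllrltv"
  "ldocifb" -> "hzkyebx" -> "ialzfcy" -> "cuftzws" -> "nfqekhd" -> "nfqkhd"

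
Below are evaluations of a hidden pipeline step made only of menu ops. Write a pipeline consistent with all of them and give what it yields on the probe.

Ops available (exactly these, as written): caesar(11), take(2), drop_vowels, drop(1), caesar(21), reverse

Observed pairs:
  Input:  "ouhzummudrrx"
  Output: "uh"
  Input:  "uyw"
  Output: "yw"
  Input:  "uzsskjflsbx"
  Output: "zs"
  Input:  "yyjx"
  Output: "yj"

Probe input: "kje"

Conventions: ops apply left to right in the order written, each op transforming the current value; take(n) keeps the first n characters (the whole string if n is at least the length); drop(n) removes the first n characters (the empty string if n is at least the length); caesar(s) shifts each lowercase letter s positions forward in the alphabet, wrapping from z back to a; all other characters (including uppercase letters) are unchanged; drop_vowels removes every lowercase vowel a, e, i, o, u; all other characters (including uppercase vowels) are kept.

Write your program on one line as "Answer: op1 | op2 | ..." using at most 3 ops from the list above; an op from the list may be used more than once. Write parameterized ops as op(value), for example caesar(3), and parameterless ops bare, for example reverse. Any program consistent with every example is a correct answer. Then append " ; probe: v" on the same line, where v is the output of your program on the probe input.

drop(1) | take(2) ; probe: "je"

Check, running the answer program on each example:
  "ouhzummudrrx" -> "uhzummudrrx" -> "uh"
  "uyw" -> "yw" -> "yw"
  "uzsskjflsbx" -> "zsskjflsbx" -> "zs"
  "yyjx" -> "yjx" -> "yj"
  probe: "kje" -> "je" -> "je"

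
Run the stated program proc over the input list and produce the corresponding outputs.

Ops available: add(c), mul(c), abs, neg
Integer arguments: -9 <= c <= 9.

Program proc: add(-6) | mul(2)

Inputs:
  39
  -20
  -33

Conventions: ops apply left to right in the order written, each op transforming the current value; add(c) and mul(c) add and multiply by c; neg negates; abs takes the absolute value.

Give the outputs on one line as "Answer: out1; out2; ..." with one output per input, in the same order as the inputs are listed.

Execution, op by op:
  39 -> 33 -> 66
  -20 -> -26 -> -52
  -33 -> -39 -> -78

66; -52; -78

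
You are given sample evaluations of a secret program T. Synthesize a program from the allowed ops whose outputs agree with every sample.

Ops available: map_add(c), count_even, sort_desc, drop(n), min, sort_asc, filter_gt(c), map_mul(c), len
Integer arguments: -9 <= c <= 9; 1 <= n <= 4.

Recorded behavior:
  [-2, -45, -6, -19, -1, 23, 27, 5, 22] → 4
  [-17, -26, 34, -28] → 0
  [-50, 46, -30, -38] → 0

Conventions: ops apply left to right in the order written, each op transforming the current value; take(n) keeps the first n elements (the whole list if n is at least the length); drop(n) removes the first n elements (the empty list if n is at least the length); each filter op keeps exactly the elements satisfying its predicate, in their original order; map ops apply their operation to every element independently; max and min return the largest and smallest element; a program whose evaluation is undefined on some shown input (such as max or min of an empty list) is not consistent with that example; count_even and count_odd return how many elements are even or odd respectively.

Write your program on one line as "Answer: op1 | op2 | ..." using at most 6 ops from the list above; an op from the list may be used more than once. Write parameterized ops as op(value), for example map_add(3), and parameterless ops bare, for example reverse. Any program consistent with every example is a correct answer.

map_add(8) | sort_asc | filter_gt(-2) | drop(2) | map_add(-5) | count_even

Check, running the answer program on each example:
  [-2, -45, -6, -19, -1, 23, 27, 5, 22] -> [6, -37, 2, -11, 7, 31, 35, 13, 30] -> [-37, -11, 2, 6, 7, 13, 30, 31, 35] -> [2, 6, 7, 13, 30, 31, 35] -> [7, 13, 30, 31, 35] -> [2, 8, 25, 26, 30] -> 4
  [-17, -26, 34, -28] -> [-9, -18, 42, -20] -> [-20, -18, -9, 42] -> [42] -> [] -> [] -> 0
  [-50, 46, -30, -38] -> [-42, 54, -22, -30] -> [-42, -30, -22, 54] -> [54] -> [] -> [] -> 0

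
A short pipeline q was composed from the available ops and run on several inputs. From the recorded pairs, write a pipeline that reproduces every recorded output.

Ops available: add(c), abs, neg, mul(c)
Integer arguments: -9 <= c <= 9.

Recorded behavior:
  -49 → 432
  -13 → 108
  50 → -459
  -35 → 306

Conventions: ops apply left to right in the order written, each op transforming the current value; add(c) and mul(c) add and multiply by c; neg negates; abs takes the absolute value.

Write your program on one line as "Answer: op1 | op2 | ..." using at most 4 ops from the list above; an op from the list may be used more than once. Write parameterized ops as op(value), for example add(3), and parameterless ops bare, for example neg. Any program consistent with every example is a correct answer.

add(-5) | add(6) | neg | mul(9)

Check, running the answer program on each example:
  -49 -> -54 -> -48 -> 48 -> 432
  -13 -> -18 -> -12 -> 12 -> 108
  50 -> 45 -> 51 -> -51 -> -459
  -35 -> -40 -> -34 -> 34 -> 306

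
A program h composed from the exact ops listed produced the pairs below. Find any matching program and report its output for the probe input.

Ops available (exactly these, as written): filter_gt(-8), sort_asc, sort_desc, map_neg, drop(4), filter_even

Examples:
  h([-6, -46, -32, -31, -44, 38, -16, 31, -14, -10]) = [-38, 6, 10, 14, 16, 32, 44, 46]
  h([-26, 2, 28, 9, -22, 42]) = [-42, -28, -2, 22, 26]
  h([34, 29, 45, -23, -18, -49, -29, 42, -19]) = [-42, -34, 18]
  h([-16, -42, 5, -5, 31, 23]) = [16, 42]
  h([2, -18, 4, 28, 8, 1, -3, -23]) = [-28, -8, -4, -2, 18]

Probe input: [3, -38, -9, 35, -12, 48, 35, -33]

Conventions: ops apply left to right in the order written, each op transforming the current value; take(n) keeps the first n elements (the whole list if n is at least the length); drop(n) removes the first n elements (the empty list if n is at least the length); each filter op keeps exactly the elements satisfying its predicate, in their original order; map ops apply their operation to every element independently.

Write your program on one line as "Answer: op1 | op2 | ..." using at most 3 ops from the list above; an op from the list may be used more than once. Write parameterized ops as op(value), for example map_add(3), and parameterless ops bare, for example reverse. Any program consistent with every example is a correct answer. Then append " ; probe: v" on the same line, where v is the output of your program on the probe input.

sort_desc | filter_even | map_neg ; probe: [-48, 12, 38]

Check, running the answer program on each example:
  [-6, -46, -32, -31, -44, 38, -16, 31, -14, -10] -> [38, 31, -6, -10, -14, -16, -31, -32, -44, -46] -> [38, -6, -10, -14, -16, -32, -44, -46] -> [-38, 6, 10, 14, 16, 32, 44, 46]
  [-26, 2, 28, 9, -22, 42] -> [42, 28, 9, 2, -22, -26] -> [42, 28, 2, -22, -26] -> [-42, -28, -2, 22, 26]
  [34, 29, 45, -23, -18, -49, -29, 42, -19] -> [45, 42, 34, 29, -18, -19, -23, -29, -49] -> [42, 34, -18] -> [-42, -34, 18]
  [-16, -42, 5, -5, 31, 23] -> [31, 23, 5, -5, -16, -42] -> [-16, -42] -> [16, 42]
  [2, -18, 4, 28, 8, 1, -3, -23] -> [28, 8, 4, 2, 1, -3, -18, -23] -> [28, 8, 4, 2, -18] -> [-28, -8, -4, -2, 18]
  probe: [3, -38, -9, 35, -12, 48, 35, -33] -> [48, 35, 35, 3, -9, -12, -33, -38] -> [48, -12, -38] -> [-48, 12, 38]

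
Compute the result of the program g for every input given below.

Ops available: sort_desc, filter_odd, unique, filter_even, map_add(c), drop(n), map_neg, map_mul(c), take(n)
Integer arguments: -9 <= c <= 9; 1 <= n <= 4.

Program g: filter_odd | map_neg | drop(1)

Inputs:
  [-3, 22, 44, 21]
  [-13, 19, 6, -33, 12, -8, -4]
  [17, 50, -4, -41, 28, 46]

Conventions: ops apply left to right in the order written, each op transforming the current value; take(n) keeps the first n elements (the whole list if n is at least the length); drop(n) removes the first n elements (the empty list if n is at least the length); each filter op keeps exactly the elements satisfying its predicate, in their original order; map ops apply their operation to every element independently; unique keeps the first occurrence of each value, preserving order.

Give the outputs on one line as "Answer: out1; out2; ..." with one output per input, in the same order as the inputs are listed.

[-21]; [-19, 33]; [41]

Execution, op by op:
  [-3, 22, 44, 21] -> [-3, 21] -> [3, -21] -> [-21]
  [-13, 19, 6, -33, 12, -8, -4] -> [-13, 19, -33] -> [13, -19, 33] -> [-19, 33]
  [17, 50, -4, -41, 28, 46] -> [17, -41] -> [-17, 41] -> [41]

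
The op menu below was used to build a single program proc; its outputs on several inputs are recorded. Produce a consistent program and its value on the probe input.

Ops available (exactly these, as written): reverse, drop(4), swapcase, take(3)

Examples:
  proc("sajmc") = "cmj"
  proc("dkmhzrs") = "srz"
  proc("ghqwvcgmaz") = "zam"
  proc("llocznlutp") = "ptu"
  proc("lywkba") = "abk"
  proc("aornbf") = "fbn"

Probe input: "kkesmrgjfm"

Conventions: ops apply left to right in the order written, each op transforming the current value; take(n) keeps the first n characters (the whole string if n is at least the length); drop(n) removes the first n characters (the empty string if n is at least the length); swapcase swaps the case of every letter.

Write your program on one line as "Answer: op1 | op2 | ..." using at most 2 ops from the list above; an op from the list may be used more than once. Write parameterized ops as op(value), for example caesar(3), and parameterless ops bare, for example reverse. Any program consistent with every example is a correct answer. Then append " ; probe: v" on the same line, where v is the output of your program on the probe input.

reverse | take(3) ; probe: "mfj"

Check, running the answer program on each example:
  "sajmc" -> "cmjas" -> "cmj"
  "dkmhzrs" -> "srzhmkd" -> "srz"
  "ghqwvcgmaz" -> "zamgcvwqhg" -> "zam"
  "llocznlutp" -> "ptulnzcoll" -> "ptu"
  "lywkba" -> "abkwyl" -> "abk"
  "aornbf" -> "fbnroa" -> "fbn"
  probe: "kkesmrgjfm" -> "mfjgrmsekk" -> "mfj"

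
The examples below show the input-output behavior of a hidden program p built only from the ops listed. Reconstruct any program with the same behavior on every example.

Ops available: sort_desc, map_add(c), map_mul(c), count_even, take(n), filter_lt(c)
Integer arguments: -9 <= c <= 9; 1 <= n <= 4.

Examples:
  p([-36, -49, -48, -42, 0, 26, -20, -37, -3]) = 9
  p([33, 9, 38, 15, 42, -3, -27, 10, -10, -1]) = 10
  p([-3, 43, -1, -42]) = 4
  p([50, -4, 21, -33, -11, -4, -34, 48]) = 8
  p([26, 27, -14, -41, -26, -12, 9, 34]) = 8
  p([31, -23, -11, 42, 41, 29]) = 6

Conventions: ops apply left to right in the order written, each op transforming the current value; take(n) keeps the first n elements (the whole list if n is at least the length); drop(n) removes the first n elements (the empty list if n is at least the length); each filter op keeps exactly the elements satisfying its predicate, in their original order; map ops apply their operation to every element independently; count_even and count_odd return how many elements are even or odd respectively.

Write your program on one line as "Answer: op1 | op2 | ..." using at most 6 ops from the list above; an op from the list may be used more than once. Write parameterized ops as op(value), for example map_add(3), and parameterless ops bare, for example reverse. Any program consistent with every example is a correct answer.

map_add(-6) | sort_desc | map_mul(-2) | map_mul(5) | count_even

Check, running the answer program on each example:
  [-36, -49, -48, -42, 0, 26, -20, -37, -3] -> [-42, -55, -54, -48, -6, 20, -26, -43, -9] -> [20, -6, -9, -26, -42, -43, -48, -54, -55] -> [-40, 12, 18, 52, 84, 86, 96, 108, 110] -> [-200, 60, 90, 260, 420, 430, 480, 540, 550] -> 9
  [33, 9, 38, 15, 42, -3, -27, 10, -10, -1] -> [27, 3, 32, 9, 36, -9, -33, 4, -16, -7] -> [36, 32, 27, 9, 4, 3, -7, -9, -16, -33] -> [-72, -64, -54, -18, -8, -6, 14, 18, 32, 66] -> [-360, -320, -270, -90, -40, -30, 70, 90, 160, 330] -> 10
  [-3, 43, -1, -42] -> [-9, 37, -7, -48] -> [37, -7, -9, -48] -> [-74, 14, 18, 96] -> [-370, 70, 90, 480] -> 4
  [50, -4, 21, -33, -11, -4, -34, 48] -> [44, -10, 15, -39, -17, -10, -40, 42] -> [44, 42, 15, -10, -10, -17, -39, -40] -> [-88, -84, -30, 20, 20, 34, 78, 80] -> [-440, -420, -150, 100, 100, 170, 390, 400] -> 8
  [26, 27, -14, -41, -26, -12, 9, 34] -> [20, 21, -20, -47, -32, -18, 3, 28] -> [28, 21, 20, 3, -18, -20, -32, -47] -> [-56, -42, -40, -6, 36, 40, 64, 94] -> [-280, -210, -200, -30, 180, 200, 320, 470] -> 8
  [31, -23, -11, 42, 41, 29] -> [25, -29, -17, 36, 35, 23] -> [36, 35, 25, 23, -17, -29] -> [-72, -70, -50, -46, 34, 58] -> [-360, -350, -250, -230, 170, 290] -> 6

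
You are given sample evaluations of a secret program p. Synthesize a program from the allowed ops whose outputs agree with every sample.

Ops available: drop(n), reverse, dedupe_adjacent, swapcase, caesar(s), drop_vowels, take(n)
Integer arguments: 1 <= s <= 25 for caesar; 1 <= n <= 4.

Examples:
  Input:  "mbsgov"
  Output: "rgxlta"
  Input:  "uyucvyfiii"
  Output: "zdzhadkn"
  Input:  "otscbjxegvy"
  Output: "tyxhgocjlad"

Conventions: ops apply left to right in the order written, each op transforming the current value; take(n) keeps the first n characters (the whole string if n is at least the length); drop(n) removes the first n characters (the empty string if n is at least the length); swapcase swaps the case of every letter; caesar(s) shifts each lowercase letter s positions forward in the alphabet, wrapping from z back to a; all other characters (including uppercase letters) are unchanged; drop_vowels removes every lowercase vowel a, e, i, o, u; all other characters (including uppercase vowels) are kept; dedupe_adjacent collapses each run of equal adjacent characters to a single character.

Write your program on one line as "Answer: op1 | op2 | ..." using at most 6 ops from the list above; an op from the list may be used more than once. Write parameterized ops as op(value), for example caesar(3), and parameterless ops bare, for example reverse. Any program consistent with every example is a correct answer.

reverse | caesar(20) | caesar(11) | reverse | dedupe_adjacent

Check, running the answer program on each example:
  "mbsgov" -> "vogsbm" -> "piamvg" -> "atlxgr" -> "rgxlta" -> "rgxlta"
  "uyucvyfiii" -> "iiifyvcuyu" -> "ccczspwoso" -> "nnnkdahzdz" -> "zdzhadknnn" -> "zdzhadkn"
  "otscbjxegvy" -> "yvgexjbcsto" -> "spayrdvwmni" -> "daljcoghxyt" -> "tyxhgocjlad" -> "tyxhgocjlad"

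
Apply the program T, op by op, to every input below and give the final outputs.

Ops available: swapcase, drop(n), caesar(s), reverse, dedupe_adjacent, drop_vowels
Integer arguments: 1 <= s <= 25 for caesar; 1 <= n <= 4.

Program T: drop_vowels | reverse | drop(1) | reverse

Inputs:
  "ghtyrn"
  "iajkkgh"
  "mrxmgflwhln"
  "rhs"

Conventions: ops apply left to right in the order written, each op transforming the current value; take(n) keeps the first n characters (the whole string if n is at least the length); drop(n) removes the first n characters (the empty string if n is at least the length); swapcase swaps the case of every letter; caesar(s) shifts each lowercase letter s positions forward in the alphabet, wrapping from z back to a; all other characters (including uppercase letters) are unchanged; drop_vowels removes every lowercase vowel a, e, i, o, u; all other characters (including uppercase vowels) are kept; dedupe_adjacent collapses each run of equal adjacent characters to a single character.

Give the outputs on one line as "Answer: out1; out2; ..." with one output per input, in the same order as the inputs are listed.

"ghtyr"; "jkkg"; "mrxmgflwhl"; "rh"

Execution, op by op:
  "ghtyrn" -> "ghtyrn" -> "nrythg" -> "rythg" -> "ghtyr"
  "iajkkgh" -> "jkkgh" -> "hgkkj" -> "gkkj" -> "jkkg"
  "mrxmgflwhln" -> "mrxmgflwhln" -> "nlhwlfgmxrm" -> "lhwlfgmxrm" -> "mrxmgflwhl"
  "rhs" -> "rhs" -> "shr" -> "hr" -> "rh"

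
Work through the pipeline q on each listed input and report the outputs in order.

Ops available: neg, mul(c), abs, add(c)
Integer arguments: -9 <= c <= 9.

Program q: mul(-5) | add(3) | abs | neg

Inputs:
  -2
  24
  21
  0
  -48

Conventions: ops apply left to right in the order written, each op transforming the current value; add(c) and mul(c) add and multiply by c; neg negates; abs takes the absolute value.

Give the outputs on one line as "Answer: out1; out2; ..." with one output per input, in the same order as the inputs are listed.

Execution, op by op:
  -2 -> 10 -> 13 -> 13 -> -13
  24 -> -120 -> -117 -> 117 -> -117
  21 -> -105 -> -102 -> 102 -> -102
  0 -> 0 -> 3 -> 3 -> -3
  -48 -> 240 -> 243 -> 243 -> -243

-13; -117; -102; -3; -243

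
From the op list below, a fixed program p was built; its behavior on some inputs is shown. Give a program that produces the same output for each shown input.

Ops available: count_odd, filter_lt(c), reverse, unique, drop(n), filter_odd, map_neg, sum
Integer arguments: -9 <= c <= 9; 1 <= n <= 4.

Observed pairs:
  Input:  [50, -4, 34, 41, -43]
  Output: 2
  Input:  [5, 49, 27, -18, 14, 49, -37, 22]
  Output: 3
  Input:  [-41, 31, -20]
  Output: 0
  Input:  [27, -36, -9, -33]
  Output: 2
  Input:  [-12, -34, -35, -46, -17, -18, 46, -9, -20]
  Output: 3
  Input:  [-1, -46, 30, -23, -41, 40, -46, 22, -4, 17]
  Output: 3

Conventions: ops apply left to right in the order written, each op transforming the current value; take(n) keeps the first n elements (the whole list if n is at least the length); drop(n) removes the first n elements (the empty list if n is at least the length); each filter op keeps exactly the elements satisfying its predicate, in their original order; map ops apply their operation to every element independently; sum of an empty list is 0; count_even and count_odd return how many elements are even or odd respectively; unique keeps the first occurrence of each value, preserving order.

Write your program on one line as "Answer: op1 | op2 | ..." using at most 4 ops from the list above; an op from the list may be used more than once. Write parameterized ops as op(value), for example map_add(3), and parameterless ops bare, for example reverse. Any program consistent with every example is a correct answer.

drop(2) | reverse | map_neg | count_odd

Check, running the answer program on each example:
  [50, -4, 34, 41, -43] -> [34, 41, -43] -> [-43, 41, 34] -> [43, -41, -34] -> 2
  [5, 49, 27, -18, 14, 49, -37, 22] -> [27, -18, 14, 49, -37, 22] -> [22, -37, 49, 14, -18, 27] -> [-22, 37, -49, -14, 18, -27] -> 3
  [-41, 31, -20] -> [-20] -> [-20] -> [20] -> 0
  [27, -36, -9, -33] -> [-9, -33] -> [-33, -9] -> [33, 9] -> 2
  [-12, -34, -35, -46, -17, -18, 46, -9, -20] -> [-35, -46, -17, -18, 46, -9, -20] -> [-20, -9, 46, -18, -17, -46, -35] -> [20, 9, -46, 18, 17, 46, 35] -> 3
  [-1, -46, 30, -23, -41, 40, -46, 22, -4, 17] -> [30, -23, -41, 40, -46, 22, -4, 17] -> [17, -4, 22, -46, 40, -41, -23, 30] -> [-17, 4, -22, 46, -40, 41, 23, -30] -> 3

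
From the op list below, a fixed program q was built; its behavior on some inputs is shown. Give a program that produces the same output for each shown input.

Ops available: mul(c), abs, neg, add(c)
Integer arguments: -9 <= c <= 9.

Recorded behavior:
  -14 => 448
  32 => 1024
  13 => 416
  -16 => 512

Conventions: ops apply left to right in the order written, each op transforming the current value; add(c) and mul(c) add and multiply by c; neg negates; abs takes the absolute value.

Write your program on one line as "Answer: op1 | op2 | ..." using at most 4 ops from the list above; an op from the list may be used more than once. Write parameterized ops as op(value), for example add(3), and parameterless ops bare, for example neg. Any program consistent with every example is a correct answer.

mul(-2) | mul(8) | abs | mul(2)

Check, running the answer program on each example:
  -14 -> 28 -> 224 -> 224 -> 448
  32 -> -64 -> -512 -> 512 -> 1024
  13 -> -26 -> -208 -> 208 -> 416
  -16 -> 32 -> 256 -> 256 -> 512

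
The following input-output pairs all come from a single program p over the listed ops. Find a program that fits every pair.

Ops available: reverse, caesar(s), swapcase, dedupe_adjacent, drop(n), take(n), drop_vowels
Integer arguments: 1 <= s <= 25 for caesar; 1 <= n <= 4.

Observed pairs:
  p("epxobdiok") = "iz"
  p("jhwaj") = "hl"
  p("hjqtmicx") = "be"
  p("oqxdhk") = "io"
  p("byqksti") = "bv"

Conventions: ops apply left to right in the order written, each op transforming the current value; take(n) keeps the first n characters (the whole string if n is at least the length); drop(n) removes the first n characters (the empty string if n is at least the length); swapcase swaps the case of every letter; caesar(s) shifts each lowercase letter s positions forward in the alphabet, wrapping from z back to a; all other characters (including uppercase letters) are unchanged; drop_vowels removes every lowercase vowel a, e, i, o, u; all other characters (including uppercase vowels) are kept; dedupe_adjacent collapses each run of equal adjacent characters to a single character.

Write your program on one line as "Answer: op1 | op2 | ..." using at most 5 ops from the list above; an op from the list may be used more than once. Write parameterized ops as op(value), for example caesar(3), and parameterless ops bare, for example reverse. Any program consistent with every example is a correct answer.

drop(2) | take(3) | caesar(11) | take(2)

Check, running the answer program on each example:
  "epxobdiok" -> "xobdiok" -> "xob" -> "izm" -> "iz"
  "jhwaj" -> "waj" -> "waj" -> "hlu" -> "hl"
  "hjqtmicx" -> "qtmicx" -> "qtm" -> "bex" -> "be"
  "oqxdhk" -> "xdhk" -> "xdh" -> "ios" -> "io"
  "byqksti" -> "qksti" -> "qks" -> "bvd" -> "bv"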